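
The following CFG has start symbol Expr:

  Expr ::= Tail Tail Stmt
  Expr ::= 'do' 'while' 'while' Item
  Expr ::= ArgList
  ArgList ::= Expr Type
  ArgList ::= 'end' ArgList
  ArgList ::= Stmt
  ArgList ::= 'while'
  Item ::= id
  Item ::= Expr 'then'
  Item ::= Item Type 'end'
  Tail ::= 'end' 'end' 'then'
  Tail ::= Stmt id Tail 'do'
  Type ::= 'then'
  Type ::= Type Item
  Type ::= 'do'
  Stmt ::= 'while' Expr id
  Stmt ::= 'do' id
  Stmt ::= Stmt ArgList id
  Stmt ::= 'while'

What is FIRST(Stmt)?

Stmt ::= 'while' Expr id contributes {'while'}.
Stmt ::= 'do' id contributes {'do'}.
From Stmt ::= Stmt ArgList id: add FIRST(Stmt) = { 'do', 'while' }.
Stmt ::= 'while' contributes {'while'}.
Union: FIRST(Stmt) = { 'do', 'while' }.

{ 'do', 'while' }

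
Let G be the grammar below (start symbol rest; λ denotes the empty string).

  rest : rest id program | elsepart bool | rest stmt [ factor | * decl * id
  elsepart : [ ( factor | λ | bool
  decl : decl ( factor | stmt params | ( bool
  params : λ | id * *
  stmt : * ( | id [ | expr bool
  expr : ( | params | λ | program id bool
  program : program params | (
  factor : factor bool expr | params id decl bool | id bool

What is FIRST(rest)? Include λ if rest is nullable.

From rest : rest id program: add FIRST(rest) = { *, [, bool }.
From rest : elsepart bool: elsepart nullable, take FIRST(elsepart) ∪ {bool} = { [, bool }.
From rest : rest stmt [ factor: add FIRST(rest) = { *, [, bool }.
rest : * decl * id contributes {*}.
Union: FIRST(rest) = { *, [, bool }.

{ *, [, bool }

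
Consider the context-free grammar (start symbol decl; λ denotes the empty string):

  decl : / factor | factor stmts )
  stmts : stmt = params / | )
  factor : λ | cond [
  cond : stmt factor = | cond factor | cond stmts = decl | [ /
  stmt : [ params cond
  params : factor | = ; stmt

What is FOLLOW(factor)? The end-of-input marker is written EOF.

{ EOF, ), /, =, [ }

In decl : / factor: factor is at the end, add FOLLOW(decl) = { EOF, ), /, =, [ }.
In decl : factor stmts ): add FIRST(stmts )) = { ), [ }.
In cond : stmt factor =: add FIRST(=) = { = }.
In cond : cond factor: factor is at the end, add FOLLOW(cond) = { ), /, =, [ }.
In params : factor: factor is at the end, add FOLLOW(params) = { /, [ }.
Union: FOLLOW(factor) = { EOF, ), /, =, [ }.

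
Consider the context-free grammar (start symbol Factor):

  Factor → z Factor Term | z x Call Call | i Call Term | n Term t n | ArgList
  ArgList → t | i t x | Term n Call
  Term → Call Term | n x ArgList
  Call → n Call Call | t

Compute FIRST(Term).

From Term → Call Term: add FIRST(Call) = { n, t }.
Term → n x ArgList contributes {n}.
Union: FIRST(Term) = { n, t }.

{ n, t }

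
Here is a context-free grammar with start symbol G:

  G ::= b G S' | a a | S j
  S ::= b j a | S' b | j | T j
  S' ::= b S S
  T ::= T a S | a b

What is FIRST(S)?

S ::= b j a contributes {b}.
From S ::= S' b: add FIRST(S') = { b }.
S ::= j contributes {j}.
From S ::= T j: add FIRST(T) = { a }.
Union: FIRST(S) = { a, b, j }.

{ a, b, j }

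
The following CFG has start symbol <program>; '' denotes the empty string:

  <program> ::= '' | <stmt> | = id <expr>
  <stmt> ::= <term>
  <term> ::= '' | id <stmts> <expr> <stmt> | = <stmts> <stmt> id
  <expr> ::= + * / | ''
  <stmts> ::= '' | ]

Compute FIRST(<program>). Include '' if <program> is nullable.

{ =, id, '' }

<program> ::= '' contributes ''.
From <program> ::= <stmt>: add FIRST(<stmt>) = { =, id, '' } (including '' since <stmt> is nullable).
<program> ::= = id <expr> contributes {=}.
Union: FIRST(<program>) = { =, id, '' }.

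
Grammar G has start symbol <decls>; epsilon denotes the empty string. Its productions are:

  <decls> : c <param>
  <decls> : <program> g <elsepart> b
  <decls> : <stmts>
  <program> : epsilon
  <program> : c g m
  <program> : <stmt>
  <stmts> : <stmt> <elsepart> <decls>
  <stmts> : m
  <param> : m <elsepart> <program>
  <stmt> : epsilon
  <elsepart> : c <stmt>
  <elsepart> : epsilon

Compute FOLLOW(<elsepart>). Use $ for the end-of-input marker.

In <decls> : <program> g <elsepart> b: add FIRST(b) = { b }.
In <stmts> : <stmt> <elsepart> <decls>: add FIRST(<decls>) = { c, g, m }.
In <param> : m <elsepart> <program>: add FIRST(<program>)\{epsilon} = { c }.
  Since <program> is nullable, also add FOLLOW(<param>) = { $ }.
Union: FOLLOW(<elsepart>) = { $, b, c, g, m }.

{ $, b, c, g, m }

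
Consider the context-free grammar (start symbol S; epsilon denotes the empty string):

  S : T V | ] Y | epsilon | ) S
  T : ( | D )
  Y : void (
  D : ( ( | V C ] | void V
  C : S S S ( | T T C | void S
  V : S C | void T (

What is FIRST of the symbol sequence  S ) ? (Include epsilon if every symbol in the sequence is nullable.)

Add FIRST(S)\{epsilon} = { (, ), ], void }; S is nullable, continue.
) is a terminal; add {)} and stop.

{ (, ), ], void }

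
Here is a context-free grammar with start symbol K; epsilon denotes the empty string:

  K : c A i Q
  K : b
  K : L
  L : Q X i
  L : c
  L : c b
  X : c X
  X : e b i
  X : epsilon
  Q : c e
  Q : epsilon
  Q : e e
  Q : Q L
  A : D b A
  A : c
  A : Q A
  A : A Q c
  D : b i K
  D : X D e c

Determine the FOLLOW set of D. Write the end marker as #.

{ b, e }

In A : D b A: add FIRST(b A) = { b }.
In D : X D e c: add FIRST(e c) = { e }.
Union: FOLLOW(D) = { b, e }.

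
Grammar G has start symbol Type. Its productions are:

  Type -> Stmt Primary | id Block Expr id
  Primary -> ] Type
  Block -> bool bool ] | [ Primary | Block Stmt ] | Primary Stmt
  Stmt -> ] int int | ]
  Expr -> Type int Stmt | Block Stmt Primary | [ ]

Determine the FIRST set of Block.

{ [, ], bool }

Block -> bool bool ] contributes {bool}.
Block -> [ Primary contributes {[}.
From Block -> Block Stmt ]: add FIRST(Block) = { [, ], bool }.
From Block -> Primary Stmt: add FIRST(Primary) = { ] }.
Union: FIRST(Block) = { [, ], bool }.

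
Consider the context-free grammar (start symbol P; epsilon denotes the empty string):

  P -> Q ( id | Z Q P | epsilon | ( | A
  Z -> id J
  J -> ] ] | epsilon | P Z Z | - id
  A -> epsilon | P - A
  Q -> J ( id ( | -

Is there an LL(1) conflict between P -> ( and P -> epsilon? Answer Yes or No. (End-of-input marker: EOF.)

No

FIRST(() = { ( } and FIRST(epsilon) = { epsilon }.
The second is nullable but FOLLOW(P) = { EOF, -, id } is disjoint from FIRST of the first.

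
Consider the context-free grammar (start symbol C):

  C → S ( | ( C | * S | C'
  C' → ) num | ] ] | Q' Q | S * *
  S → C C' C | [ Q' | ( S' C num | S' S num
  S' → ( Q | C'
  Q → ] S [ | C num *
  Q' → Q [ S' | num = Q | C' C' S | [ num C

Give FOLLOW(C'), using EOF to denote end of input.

{ EOF, (, ), *, [, ], num }

In C → C': C' is at the end, add FOLLOW(C) = { EOF, (, ), *, [, ], num }.
In S → C C' C: add FIRST(C) = { (, ), *, [, ], num }.
In S' → C': C' is at the end, add FOLLOW(S') = { EOF, (, ), *, [, ], num }.
In Q' → C' C' S: add FIRST(C' S) = { (, ), *, [, ], num }.
In Q' → C' C' S: add FIRST(S) = { (, ), *, [, ], num }.
Union: FOLLOW(C') = { EOF, (, ), *, [, ], num }.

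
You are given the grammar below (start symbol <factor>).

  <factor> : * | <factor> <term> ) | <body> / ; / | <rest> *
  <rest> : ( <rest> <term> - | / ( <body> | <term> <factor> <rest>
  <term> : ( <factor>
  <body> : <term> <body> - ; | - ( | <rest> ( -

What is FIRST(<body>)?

From <body> : <term> <body> - ;: add FIRST(<term>) = { ( }.
<body> : - ( contributes {-}.
From <body> : <rest> ( -: add FIRST(<rest>) = { (, / }.
Union: FIRST(<body>) = { (, -, / }.

{ (, -, / }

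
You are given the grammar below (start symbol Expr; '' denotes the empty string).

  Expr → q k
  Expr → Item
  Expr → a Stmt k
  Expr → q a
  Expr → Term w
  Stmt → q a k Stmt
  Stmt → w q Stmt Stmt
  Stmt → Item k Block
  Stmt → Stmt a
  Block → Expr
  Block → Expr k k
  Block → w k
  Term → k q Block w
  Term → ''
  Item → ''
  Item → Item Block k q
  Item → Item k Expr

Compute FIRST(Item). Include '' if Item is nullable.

{ a, k, q, w, '' }

Item → '' contributes ''.
From Item → Item Block k q: Item, Block nullable, take FIRST(Item) ∪ FIRST(Block) ∪ {k} = { a, k, q, w }.
From Item → Item k Expr: Item nullable, take FIRST(Item) ∪ {k} = { a, k, q, w }.
Union: FIRST(Item) = { a, k, q, w, '' }.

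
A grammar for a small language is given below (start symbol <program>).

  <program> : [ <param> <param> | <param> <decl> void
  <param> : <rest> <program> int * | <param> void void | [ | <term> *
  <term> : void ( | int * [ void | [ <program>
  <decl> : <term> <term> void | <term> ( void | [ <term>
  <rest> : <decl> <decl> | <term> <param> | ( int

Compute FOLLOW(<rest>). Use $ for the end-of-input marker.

In <param> : <rest> <program> int *: add FIRST(<program> int *) = { (, [, int, void }.
Union: FOLLOW(<rest>) = { (, [, int, void }.

{ (, [, int, void }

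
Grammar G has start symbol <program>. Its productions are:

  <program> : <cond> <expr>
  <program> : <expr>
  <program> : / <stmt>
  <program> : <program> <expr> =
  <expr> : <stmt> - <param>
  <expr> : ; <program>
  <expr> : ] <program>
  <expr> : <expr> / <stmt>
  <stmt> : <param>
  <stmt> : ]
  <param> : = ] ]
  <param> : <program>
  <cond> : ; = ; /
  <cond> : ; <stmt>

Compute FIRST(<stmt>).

{ /, ;, =, ] }

From <stmt> : <param>: add FIRST(<param>) = { /, ;, =, ] }.
<stmt> : ] contributes {]}.
Union: FIRST(<stmt>) = { /, ;, =, ] }.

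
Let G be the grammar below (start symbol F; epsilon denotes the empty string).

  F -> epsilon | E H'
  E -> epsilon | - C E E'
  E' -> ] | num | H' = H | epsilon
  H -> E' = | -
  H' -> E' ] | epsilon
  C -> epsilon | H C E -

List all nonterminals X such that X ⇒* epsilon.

Directly nullable (have an epsilon-production): F, E, E', H', C.
No other nonterminal has a production whose RHS symbols are all nullable.

{ C, E, E', F, H' }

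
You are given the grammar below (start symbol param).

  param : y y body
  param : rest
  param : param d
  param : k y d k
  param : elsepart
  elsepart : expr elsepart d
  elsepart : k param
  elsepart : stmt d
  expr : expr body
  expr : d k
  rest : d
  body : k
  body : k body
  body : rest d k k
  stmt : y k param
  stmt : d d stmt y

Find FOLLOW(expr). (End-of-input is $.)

In elsepart : expr elsepart d: add FIRST(elsepart d) = { d, k, y }.
In expr : expr body: add FIRST(body) = { d, k }.
Union: FOLLOW(expr) = { d, k, y }.

{ d, k, y }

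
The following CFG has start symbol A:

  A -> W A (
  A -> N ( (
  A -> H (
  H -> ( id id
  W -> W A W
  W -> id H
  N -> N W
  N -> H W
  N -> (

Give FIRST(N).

{ ( }

From N -> N W: add FIRST(N) = { ( }.
From N -> H W: add FIRST(H) = { ( }.
N -> ( contributes {(}.
Union: FIRST(N) = { ( }.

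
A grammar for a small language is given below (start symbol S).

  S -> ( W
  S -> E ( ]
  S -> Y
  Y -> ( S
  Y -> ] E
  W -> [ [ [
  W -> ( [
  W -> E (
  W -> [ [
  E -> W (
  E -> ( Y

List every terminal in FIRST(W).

W -> [ [ [ contributes {[}.
W -> ( [ contributes {(}.
From W -> E (: add FIRST(E) = { (, [ }.
W -> [ [ contributes {[}.
Union: FIRST(W) = { (, [ }.

{ (, [ }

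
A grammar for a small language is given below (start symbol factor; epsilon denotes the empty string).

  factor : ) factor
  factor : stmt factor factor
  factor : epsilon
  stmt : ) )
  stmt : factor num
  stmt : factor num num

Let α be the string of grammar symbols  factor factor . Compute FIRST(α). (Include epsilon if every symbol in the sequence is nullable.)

Add FIRST(factor)\{epsilon} = { ), num }; factor is nullable, continue.
Add FIRST(factor)\{epsilon} = { ), num }; factor is nullable, continue.
Every symbol is nullable, so include epsilon.

{ ), num, epsilon }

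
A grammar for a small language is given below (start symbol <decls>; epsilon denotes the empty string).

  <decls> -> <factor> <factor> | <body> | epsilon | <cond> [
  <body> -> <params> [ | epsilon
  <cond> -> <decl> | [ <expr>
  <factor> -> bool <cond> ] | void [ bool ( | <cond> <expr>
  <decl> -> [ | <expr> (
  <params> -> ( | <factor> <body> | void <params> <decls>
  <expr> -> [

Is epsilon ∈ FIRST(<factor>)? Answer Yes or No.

No

Nullable nonterminals: <body>, <decls>.
No production of <factor> has an RHS whose symbols are all nullable, so <factor> is not nullable.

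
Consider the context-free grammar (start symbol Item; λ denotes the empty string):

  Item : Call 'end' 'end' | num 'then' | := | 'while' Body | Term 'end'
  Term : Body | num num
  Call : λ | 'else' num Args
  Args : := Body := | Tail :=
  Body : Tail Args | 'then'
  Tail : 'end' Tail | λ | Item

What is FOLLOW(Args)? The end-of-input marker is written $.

{ $, 'else', 'end', 'then', 'while', :=, num }

In Call : 'else' num Args: Args is at the end, add FOLLOW(Call) = { 'end' }.
In Body : Tail Args: Args is at the end, add FOLLOW(Body) = { $, 'else', 'end', 'then', 'while', :=, num }.
Union: FOLLOW(Args) = { $, 'else', 'end', 'then', 'while', :=, num }.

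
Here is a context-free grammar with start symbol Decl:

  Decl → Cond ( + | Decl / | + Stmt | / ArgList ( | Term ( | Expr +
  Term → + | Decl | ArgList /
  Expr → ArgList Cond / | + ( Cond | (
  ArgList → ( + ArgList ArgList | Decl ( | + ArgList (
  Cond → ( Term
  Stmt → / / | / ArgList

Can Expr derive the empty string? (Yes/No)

No nonterminal in this grammar is nullable.
No production of Expr has an RHS whose symbols are all nullable, so Expr is not nullable.

No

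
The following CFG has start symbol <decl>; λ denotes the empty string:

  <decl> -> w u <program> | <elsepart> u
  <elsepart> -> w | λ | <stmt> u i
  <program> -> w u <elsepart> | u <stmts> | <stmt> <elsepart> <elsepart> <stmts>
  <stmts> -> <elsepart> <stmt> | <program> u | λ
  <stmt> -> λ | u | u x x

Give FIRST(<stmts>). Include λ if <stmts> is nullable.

{ u, w, λ }

From <stmts> -> <elsepart> <stmt>: <elsepart>, <stmt> nullable, take FIRST(<elsepart>) ∪ FIRST(<stmt>) = { u, w }; also λ since the whole RHS is nullable.
From <stmts> -> <program> u: <program> nullable, take FIRST(<program>) ∪ {u} = { u, w }.
<stmts> -> λ contributes λ.
Union: FIRST(<stmts>) = { u, w, λ }.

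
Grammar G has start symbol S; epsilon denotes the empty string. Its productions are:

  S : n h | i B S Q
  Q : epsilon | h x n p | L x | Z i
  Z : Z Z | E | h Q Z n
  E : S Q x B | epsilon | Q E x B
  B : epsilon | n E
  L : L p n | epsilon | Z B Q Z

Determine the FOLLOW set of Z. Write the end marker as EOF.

In Q : Z i: add FIRST(i) = { i }.
In Z : Z Z: add FIRST(Z)\{epsilon} = { h, i, n, p, x }.
  Since Z is nullable, also add FOLLOW(Z) = { h, i, n, p, x }.
In Z : Z Z: Z is at the end, add FOLLOW(Z) = { h, i, n, p, x }.
In Z : h Q Z n: add FIRST(n) = { n }.
In L : Z B Q Z: add FIRST(B Q Z)\{epsilon} = { h, i, n, p, x }.
  Since B Q Z is nullable, also add FOLLOW(L) = { p, x }.
In L : Z B Q Z: Z is at the end, add FOLLOW(L) = { p, x }.
Union: FOLLOW(Z) = { h, i, n, p, x }.

{ h, i, n, p, x }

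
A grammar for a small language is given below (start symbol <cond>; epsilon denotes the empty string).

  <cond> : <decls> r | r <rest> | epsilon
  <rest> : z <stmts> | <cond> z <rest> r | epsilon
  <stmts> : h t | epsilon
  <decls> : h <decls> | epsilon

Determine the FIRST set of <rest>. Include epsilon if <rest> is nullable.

{ h, r, z, epsilon }

<rest> : z <stmts> contributes {z}.
From <rest> : <cond> z <rest> r: <cond> nullable, take FIRST(<cond>) ∪ {z} = { h, r, z }.
<rest> : epsilon contributes epsilon.
Union: FIRST(<rest>) = { h, r, z, epsilon }.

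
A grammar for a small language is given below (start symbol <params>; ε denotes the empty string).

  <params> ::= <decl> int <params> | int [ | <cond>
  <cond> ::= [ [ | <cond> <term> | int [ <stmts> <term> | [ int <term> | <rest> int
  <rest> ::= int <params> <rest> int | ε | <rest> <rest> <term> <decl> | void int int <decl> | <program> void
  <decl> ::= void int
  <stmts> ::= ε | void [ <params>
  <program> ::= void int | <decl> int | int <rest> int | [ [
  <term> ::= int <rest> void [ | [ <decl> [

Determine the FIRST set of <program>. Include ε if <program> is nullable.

<program> ::= void int contributes {void}.
From <program> ::= <decl> int: add FIRST(<decl>) = { void }.
<program> ::= int <rest> int contributes {int}.
<program> ::= [ [ contributes {[}.
Union: FIRST(<program>) = { [, int, void }.

{ [, int, void }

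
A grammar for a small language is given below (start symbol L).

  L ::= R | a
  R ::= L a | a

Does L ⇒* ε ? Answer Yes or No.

No

No nonterminal in this grammar is nullable.
No production of L has an RHS whose symbols are all nullable, so L is not nullable.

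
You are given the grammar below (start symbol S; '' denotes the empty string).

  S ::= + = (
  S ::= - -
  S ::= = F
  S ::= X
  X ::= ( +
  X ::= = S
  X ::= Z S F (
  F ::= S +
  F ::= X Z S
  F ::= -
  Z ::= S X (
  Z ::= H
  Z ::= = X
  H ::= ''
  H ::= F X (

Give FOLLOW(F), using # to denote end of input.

{ #, (, +, -, = }

In S ::= = F: F is at the end, add FOLLOW(S) = { #, (, +, -, = }.
In X ::= Z S F (: add FIRST(() = { ( }.
In H ::= F X (: add FIRST(X () = { (, +, -, = }.
Union: FOLLOW(F) = { #, (, +, -, = }.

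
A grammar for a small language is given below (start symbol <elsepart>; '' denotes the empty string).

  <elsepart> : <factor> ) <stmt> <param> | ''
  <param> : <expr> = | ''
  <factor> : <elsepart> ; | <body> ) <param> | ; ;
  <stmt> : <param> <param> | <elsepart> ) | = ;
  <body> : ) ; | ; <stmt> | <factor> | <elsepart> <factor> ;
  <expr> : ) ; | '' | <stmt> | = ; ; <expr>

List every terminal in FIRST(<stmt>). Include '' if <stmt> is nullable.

From <stmt> : <param> <param>: <param>, <param> nullable, take FIRST(<param>) ∪ FIRST(<param>) = { ), ;, = }; also '' since the whole RHS is nullable.
From <stmt> : <elsepart> ): <elsepart> nullable, take FIRST(<elsepart>) ∪ {)} = { ), ; }.
<stmt> : = ; contributes {=}.
Union: FIRST(<stmt>) = { ), ;, =, '' }.

{ ), ;, =, '' }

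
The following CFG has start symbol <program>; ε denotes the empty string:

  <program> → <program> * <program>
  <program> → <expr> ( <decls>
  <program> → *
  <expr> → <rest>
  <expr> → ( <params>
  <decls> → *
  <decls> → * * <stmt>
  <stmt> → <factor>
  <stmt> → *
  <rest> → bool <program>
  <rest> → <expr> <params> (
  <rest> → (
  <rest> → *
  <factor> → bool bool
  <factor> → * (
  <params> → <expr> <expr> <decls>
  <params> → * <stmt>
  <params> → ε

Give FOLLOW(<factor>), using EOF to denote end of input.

In <stmt> → <factor>: <factor> is at the end, add FOLLOW(<stmt>) = { EOF, (, *, bool }.
Union: FOLLOW(<factor>) = { EOF, (, *, bool }.

{ EOF, (, *, bool }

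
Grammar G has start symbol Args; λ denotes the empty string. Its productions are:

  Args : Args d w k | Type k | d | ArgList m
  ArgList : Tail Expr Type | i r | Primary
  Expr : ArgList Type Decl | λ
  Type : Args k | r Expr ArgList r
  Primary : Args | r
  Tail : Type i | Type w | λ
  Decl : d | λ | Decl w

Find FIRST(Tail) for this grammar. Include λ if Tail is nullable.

{ d, i, r, λ }

From Tail : Type i: add FIRST(Type) = { d, i, r }.
From Tail : Type w: add FIRST(Type) = { d, i, r }.
Tail : λ contributes λ.
Union: FIRST(Tail) = { d, i, r, λ }.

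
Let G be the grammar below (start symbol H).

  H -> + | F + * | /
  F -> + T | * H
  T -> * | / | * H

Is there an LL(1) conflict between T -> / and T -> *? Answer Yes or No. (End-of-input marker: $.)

No

FIRST(/) = { / } and FIRST(*) = { * }.
The FIRST sets are disjoint and neither alternative is nullable — no conflict.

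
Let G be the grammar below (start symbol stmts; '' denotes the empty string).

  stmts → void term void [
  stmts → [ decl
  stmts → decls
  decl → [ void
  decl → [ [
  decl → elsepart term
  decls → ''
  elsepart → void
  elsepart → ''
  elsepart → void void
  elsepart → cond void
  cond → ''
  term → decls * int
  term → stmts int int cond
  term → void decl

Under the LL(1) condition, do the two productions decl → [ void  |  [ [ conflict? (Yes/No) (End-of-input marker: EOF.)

FIRST([ void) = { [ } and FIRST([ [) = { [ }.
Both contain [, so the two alternatives are not disjoint — LL(1) conflict.

Yes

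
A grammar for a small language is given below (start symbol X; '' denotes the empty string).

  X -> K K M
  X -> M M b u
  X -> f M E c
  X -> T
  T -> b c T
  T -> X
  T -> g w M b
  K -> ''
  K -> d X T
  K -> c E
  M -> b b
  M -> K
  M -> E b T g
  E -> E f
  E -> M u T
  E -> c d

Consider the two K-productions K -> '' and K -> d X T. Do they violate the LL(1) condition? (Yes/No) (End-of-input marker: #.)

FIRST('') = { '' } and FIRST(d X T) = { d }.
The first alternative is nullable and FOLLOW(K) = { #, b, c, d, f, g, u } shares d with FIRST of the second — conflict.

Yes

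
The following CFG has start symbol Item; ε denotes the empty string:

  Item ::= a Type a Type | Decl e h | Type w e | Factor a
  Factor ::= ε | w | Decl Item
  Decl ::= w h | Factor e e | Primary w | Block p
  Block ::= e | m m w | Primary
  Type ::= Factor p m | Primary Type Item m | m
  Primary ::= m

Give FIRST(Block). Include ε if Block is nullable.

Block ::= e contributes {e}.
Block ::= m m w contributes {m}.
From Block ::= Primary: add FIRST(Primary) = { m }.
Union: FIRST(Block) = { e, m }.

{ e, m }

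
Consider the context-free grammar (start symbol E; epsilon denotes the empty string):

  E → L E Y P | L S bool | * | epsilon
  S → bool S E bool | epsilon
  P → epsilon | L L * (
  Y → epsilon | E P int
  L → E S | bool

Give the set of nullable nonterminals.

Directly nullable (have an epsilon-production): E, S, P, Y.
L → E S with every symbol nullable, so L is nullable.

{ E, L, P, S, Y }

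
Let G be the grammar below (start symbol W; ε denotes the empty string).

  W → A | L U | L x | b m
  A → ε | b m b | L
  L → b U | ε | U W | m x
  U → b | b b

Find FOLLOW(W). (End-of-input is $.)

W is the start symbol, so $ ∈ FOLLOW(W).
In L → U W: W is at the end, add FOLLOW(L) = { $, b, x }.
Union: FOLLOW(W) = { $, b, x }.

{ $, b, x }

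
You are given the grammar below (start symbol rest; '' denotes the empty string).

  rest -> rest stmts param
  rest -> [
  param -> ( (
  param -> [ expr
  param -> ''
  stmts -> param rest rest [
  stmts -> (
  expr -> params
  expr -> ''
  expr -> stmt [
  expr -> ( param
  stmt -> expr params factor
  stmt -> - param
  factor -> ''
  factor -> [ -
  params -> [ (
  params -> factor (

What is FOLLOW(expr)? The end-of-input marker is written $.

{ $, (, [ }

In param -> [ expr: expr is at the end, add FOLLOW(param) = { $, (, [ }.
In stmt -> expr params factor: add FIRST(params factor) = { (, [ }.
Union: FOLLOW(expr) = { $, (, [ }.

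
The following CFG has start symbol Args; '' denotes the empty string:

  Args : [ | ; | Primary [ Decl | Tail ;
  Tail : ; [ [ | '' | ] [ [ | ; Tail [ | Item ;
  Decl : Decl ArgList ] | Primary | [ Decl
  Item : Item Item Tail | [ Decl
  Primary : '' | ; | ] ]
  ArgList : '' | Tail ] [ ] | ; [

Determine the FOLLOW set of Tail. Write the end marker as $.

In Args : Tail ;: add FIRST(;) = { ; }.
In Tail : ; Tail [: add FIRST([) = { [ }.
In Item : Item Item Tail: Tail is at the end, add FOLLOW(Item) = { ;, [, ] }.
In ArgList : Tail ] [ ]: add FIRST(] [ ]) = { ] }.
Union: FOLLOW(Tail) = { ;, [, ] }.

{ ;, [, ] }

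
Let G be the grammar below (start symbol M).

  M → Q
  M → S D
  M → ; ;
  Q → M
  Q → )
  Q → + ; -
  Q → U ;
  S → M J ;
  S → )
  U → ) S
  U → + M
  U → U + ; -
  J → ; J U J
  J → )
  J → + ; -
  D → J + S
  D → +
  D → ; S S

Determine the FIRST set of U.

{ ), + }

U → ) S contributes {)}.
U → + M contributes {+}.
From U → U + ; -: add FIRST(U) = { ), + }.
Union: FIRST(U) = { ), + }.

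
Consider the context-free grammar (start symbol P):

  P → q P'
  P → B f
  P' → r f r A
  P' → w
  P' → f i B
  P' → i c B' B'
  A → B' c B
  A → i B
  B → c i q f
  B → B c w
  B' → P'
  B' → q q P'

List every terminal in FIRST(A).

From A → B' c B: add FIRST(B') = { f, i, q, r, w }.
A → i B contributes {i}.
Union: FIRST(A) = { f, i, q, r, w }.

{ f, i, q, r, w }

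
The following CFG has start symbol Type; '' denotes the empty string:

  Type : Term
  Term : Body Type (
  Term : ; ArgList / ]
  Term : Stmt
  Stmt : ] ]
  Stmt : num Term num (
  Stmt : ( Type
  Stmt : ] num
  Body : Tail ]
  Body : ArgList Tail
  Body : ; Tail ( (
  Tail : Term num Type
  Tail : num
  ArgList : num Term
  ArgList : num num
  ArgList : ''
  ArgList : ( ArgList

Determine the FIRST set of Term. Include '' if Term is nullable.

From Term : Body Type (: add FIRST(Body) = { (, ;, ], num }.
Term : ; ArgList / ] contributes {;}.
From Term : Stmt: add FIRST(Stmt) = { (, ], num }.
Union: FIRST(Term) = { (, ;, ], num }.

{ (, ;, ], num }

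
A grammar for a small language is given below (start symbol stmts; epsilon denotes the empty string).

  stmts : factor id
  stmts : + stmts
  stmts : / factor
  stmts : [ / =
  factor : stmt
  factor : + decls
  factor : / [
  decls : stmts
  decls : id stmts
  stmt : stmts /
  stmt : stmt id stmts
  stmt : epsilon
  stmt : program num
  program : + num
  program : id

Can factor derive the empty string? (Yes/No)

Yes

factor : stmt and each of stmt is nullable, so factor ⇒* epsilon.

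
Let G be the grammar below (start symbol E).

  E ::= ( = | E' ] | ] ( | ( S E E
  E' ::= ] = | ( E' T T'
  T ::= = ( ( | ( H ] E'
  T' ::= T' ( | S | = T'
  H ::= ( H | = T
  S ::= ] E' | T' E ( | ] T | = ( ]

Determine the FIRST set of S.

S ::= ] E' contributes {]}.
From S ::= T' E (: add FIRST(T') = { =, ] }.
S ::= ] T contributes {]}.
S ::= = ( ] contributes {=}.
Union: FIRST(S) = { =, ] }.

{ =, ] }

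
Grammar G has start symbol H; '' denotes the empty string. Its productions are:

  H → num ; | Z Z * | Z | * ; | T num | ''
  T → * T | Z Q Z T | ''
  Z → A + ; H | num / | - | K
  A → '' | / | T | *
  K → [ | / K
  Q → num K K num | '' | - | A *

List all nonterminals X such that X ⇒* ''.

Directly nullable (have an ''-production): H, T, A, Q.
No other nonterminal has a production whose RHS symbols are all nullable.

{ A, H, Q, T }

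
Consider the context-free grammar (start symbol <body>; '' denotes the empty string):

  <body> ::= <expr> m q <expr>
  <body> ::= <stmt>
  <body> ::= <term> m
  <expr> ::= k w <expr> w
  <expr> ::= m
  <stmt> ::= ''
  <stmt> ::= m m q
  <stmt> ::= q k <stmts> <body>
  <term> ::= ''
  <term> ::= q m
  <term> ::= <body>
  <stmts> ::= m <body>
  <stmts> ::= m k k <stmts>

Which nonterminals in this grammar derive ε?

Directly nullable (have an ''-production): <stmt>, <term>.
<body> ::= <stmt> with every symbol nullable, so <body> is nullable.
No other nonterminal has a production whose RHS symbols are all nullable.

{ <body>, <stmt>, <term> }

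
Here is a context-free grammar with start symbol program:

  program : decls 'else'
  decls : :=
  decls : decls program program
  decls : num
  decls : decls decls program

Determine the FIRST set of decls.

decls : := contributes {:=}.
From decls : decls program program: add FIRST(decls) = { :=, num }.
decls : num contributes {num}.
From decls : decls decls program: add FIRST(decls) = { :=, num }.
Union: FIRST(decls) = { :=, num }.

{ :=, num }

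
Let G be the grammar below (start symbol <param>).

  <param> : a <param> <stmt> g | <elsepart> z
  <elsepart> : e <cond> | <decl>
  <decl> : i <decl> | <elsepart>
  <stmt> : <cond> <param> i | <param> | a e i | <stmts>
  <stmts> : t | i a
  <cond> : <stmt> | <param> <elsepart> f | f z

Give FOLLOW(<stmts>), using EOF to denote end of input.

{ a, e, f, g, i, z }

In <stmt> : <stmts>: <stmts> is at the end, add FOLLOW(<stmt>) = { a, e, f, g, i, z }.
Union: FOLLOW(<stmts>) = { a, e, f, g, i, z }.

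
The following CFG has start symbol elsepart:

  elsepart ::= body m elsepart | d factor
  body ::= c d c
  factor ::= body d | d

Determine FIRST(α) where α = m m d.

{ m }

m is a terminal; add {m} and stop.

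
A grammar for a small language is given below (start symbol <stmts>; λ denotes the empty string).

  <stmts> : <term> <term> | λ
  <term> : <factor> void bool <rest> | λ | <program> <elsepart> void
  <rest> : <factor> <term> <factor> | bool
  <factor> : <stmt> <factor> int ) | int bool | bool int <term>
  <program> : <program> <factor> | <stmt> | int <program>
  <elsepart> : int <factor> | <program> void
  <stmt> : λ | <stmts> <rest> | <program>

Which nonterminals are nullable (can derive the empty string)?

{ <program>, <stmt>, <stmts>, <term> }

Directly nullable (have an λ-production): <stmts>, <term>, <stmt>.
<program> : <stmt> with every symbol nullable, so <program> is nullable.
No other nonterminal has a production whose RHS symbols are all nullable.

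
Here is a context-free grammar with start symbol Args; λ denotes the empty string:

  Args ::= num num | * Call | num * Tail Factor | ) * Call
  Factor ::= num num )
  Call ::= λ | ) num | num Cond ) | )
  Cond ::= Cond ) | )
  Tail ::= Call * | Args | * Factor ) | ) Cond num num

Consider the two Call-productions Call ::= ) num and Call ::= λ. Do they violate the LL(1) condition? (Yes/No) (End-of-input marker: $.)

No

FIRST() num) = { ) } and FIRST(λ) = { λ }.
The second is nullable but FOLLOW(Call) = { $, *, num } is disjoint from FIRST of the first.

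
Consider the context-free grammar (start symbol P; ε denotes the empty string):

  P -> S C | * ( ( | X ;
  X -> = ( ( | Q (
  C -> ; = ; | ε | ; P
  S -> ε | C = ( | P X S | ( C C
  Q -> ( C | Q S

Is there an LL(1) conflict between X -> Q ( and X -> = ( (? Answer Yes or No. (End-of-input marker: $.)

No

FIRST(Q () = { ( } and FIRST(= ( () = { = }.
The FIRST sets are disjoint and neither alternative is nullable — no conflict.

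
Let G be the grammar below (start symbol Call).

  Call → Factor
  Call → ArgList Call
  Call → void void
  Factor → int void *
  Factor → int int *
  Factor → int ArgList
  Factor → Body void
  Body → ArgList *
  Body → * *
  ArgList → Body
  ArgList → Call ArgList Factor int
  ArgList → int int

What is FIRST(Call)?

{ *, int, void }

From Call → Factor: add FIRST(Factor) = { *, int, void }.
From Call → ArgList Call: add FIRST(ArgList) = { *, int, void }.
Call → void void contributes {void}.
Union: FIRST(Call) = { *, int, void }.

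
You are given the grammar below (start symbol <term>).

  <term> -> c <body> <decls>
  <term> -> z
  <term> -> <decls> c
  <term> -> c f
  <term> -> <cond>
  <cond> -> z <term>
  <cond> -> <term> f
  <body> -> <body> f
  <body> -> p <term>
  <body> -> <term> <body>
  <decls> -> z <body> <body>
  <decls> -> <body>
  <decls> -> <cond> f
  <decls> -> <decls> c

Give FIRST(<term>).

<term> -> c <body> <decls> contributes {c}.
<term> -> z contributes {z}.
From <term> -> <decls> c: add FIRST(<decls>) = { c, p, z }.
<term> -> c f contributes {c}.
From <term> -> <cond>: add FIRST(<cond>) = { c, p, z }.
Union: FIRST(<term>) = { c, p, z }.

{ c, p, z }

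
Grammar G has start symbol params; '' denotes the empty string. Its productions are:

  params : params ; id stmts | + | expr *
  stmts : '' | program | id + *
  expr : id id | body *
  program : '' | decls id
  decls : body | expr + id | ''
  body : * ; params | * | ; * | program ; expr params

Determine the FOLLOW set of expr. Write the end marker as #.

In params : expr *: add FIRST(*) = { * }.
In decls : expr + id: add FIRST(+ id) = { + }.
In body : program ; expr params: add FIRST(params) = { *, +, ;, id }.
Union: FOLLOW(expr) = { *, +, ;, id }.

{ *, +, ;, id }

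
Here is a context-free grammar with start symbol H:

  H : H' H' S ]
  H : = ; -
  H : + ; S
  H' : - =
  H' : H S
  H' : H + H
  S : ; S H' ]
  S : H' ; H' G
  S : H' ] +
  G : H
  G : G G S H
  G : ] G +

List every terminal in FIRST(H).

From H : H' H' S ]: add FIRST(H') = { +, -, = }.
H : = ; - contributes {=}.
H : + ; S contributes {+}.
Union: FIRST(H) = { +, -, = }.

{ +, -, = }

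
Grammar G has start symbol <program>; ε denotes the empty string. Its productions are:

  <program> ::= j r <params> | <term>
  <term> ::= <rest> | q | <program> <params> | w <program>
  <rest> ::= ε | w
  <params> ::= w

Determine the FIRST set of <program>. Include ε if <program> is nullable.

{ j, q, w, ε }

<program> ::= j r <params> contributes {j}.
From <program> ::= <term>: add FIRST(<term>) = { j, q, w, ε } (including ε since <term> is nullable).
Union: FIRST(<program>) = { j, q, w, ε }.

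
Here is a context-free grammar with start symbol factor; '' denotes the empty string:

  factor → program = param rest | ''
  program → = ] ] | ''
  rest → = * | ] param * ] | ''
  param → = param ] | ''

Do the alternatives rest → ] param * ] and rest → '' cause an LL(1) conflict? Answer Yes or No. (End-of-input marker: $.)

No

FIRST(] param * ]) = { ] } and FIRST('') = { '' }.
The second is nullable but FOLLOW(rest) = { $ } is disjoint from FIRST of the first.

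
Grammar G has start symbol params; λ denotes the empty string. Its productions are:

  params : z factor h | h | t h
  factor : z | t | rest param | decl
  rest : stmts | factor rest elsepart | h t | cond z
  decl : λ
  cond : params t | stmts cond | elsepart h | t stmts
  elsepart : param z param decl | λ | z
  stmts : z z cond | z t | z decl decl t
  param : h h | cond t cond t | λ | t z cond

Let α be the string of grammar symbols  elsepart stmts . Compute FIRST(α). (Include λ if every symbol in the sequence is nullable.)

{ h, t, z }

Add FIRST(elsepart)\{λ} = { h, t, z }; elsepart is nullable, continue.
Add FIRST(stmts) = { z }; stmts is not nullable, stop.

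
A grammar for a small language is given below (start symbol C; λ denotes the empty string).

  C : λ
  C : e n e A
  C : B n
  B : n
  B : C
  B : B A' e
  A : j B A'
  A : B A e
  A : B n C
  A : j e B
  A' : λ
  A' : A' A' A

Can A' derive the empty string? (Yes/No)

A' has an λ-production, so A' ⇒ λ.

Yes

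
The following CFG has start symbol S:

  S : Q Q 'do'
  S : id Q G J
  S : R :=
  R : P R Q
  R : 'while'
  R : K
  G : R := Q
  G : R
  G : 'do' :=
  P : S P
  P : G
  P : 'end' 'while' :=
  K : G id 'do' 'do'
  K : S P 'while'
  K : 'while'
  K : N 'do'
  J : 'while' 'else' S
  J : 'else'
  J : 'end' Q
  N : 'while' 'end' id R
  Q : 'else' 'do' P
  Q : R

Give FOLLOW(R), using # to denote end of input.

{ #, 'do', 'else', 'end', 'while', :=, id }

In S : R :=: add FIRST(:=) = { := }.
In R : P R Q: add FIRST(Q) = { 'do', 'else', 'end', 'while', id }.
In G : R := Q: add FIRST(:= Q) = { := }.
In G : R: R is at the end, add FOLLOW(G) = { #, 'do', 'else', 'end', 'while', :=, id }.
In N : 'while' 'end' id R: R is at the end, add FOLLOW(N) = { 'do' }.
In Q : R: R is at the end, add FOLLOW(Q) = { #, 'do', 'else', 'end', 'while', :=, id }.
Union: FOLLOW(R) = { #, 'do', 'else', 'end', 'while', :=, id }.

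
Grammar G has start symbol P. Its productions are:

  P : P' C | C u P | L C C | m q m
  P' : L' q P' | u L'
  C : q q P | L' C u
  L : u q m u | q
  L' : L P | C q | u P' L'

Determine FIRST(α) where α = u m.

{ u }

u is a terminal; add {u} and stop.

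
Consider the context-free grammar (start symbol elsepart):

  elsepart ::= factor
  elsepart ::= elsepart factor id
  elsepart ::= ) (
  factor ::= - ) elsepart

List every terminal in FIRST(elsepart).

{ ), - }

From elsepart ::= factor: add FIRST(factor) = { - }.
From elsepart ::= elsepart factor id: add FIRST(elsepart) = { ), - }.
elsepart ::= ) ( contributes {)}.
Union: FIRST(elsepart) = { ), - }.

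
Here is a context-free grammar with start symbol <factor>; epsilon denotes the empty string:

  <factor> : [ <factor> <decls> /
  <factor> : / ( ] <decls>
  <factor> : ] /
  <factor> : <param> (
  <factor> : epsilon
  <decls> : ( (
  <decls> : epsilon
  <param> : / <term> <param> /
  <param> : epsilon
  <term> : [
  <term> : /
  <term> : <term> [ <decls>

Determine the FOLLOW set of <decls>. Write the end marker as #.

In <factor> : [ <factor> <decls> /: add FIRST(/) = { / }.
In <factor> : / ( ] <decls>: <decls> is at the end, add FOLLOW(<factor>) = { #, (, / }.
In <term> : <term> [ <decls>: <decls> is at the end, add FOLLOW(<term>) = { /, [ }.
Union: FOLLOW(<decls>) = { #, (, /, [ }.

{ #, (, /, [ }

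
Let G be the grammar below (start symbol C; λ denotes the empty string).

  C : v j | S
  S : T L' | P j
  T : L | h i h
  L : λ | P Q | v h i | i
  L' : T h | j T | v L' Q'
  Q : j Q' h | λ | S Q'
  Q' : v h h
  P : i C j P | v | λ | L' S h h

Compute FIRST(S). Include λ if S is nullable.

From S : T L': T nullable, take FIRST(T) ∪ FIRST(L') = { h, i, j, v }.
From S : P j: P nullable, take FIRST(P) ∪ {j} = { h, i, j, v }.
Union: FIRST(S) = { h, i, j, v }.

{ h, i, j, v }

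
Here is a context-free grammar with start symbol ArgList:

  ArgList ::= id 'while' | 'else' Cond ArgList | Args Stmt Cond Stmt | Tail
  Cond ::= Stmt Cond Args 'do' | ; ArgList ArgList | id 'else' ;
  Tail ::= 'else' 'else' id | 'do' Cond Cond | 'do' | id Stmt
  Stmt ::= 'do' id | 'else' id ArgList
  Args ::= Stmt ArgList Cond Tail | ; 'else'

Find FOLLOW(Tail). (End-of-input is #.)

In ArgList ::= Tail: Tail is at the end, add FOLLOW(ArgList) = { #, 'do', 'else', ;, id }.
In Args ::= Stmt ArgList Cond Tail: Tail is at the end, add FOLLOW(Args) = { 'do', 'else' }.
Union: FOLLOW(Tail) = { #, 'do', 'else', ;, id }.

{ #, 'do', 'else', ;, id }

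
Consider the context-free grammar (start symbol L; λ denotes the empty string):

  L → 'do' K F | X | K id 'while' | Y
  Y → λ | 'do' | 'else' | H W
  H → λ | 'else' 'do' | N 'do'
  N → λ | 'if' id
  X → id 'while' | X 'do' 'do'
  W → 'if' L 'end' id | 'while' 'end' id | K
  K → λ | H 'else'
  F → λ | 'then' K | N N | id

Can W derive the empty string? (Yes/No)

Yes

W → K and each of K is nullable, so W ⇒* λ.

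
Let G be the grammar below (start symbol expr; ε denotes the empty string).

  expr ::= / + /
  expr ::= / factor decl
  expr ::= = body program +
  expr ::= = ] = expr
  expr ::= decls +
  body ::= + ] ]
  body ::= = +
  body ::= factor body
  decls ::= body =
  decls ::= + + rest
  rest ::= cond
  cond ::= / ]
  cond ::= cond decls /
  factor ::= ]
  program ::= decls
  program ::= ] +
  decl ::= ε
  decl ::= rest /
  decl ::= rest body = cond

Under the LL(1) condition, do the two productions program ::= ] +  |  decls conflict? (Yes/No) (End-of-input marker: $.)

Yes

FIRST(] +) = { ] } and FIRST(decls) = { +, =, ] }.
Both contain ], so the two alternatives are not disjoint — LL(1) conflict.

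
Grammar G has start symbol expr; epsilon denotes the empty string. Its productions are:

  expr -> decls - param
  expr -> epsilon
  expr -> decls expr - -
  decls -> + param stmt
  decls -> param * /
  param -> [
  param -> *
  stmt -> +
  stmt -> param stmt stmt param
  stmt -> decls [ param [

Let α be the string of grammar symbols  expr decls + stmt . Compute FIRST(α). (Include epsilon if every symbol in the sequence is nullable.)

Add FIRST(expr)\{epsilon} = { *, +, [ }; expr is nullable, continue.
Add FIRST(decls) = { *, +, [ }; decls is not nullable, stop.

{ *, +, [ }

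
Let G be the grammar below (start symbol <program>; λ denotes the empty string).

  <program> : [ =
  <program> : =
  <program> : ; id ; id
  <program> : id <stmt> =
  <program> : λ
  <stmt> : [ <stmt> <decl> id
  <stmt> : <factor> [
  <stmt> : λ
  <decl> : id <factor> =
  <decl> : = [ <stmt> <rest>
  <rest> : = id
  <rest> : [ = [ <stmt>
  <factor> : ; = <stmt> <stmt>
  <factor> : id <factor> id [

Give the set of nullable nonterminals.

{ <program>, <stmt> }

Directly nullable (have an λ-production): <program>, <stmt>.
No other nonterminal has a production whose RHS symbols are all nullable.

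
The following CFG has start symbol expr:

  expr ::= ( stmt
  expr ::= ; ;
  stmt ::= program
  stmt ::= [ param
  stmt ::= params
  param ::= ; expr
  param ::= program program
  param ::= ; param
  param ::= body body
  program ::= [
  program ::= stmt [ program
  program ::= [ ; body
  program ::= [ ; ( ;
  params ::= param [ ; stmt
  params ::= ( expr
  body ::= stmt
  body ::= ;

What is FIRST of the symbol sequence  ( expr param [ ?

( is a terminal; add {(} and stop.

{ ( }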